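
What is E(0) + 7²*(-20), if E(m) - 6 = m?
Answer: -974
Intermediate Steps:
E(m) = 6 + m
E(0) + 7²*(-20) = (6 + 0) + 7²*(-20) = 6 + 49*(-20) = 6 - 980 = -974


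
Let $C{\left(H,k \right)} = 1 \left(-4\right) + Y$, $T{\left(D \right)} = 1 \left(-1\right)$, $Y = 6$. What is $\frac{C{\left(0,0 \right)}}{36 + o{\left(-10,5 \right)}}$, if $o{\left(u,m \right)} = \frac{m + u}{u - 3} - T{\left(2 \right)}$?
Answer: $\frac{13}{243} \approx 0.053498$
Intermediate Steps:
$T{\left(D \right)} = -1$
$C{\left(H,k \right)} = 2$ ($C{\left(H,k \right)} = 1 \left(-4\right) + 6 = -4 + 6 = 2$)
$o{\left(u,m \right)} = 1 + \frac{m + u}{-3 + u}$ ($o{\left(u,m \right)} = \frac{m + u}{u - 3} - -1 = \frac{m + u}{-3 + u} + 1 = 1 + \frac{m + u}{-3 + u}$)
$\frac{C{\left(0,0 \right)}}{36 + o{\left(-10,5 \right)}} = \frac{1}{36 + \frac{-3 + 5 + 2 \left(-10\right)}{-3 - 10}} \cdot 2 = \frac{1}{36 + \frac{-3 + 5 - 20}{-13}} \cdot 2 = \frac{1}{36 - - \frac{18}{13}} \cdot 2 = \frac{1}{36 + \frac{18}{13}} \cdot 2 = \frac{1}{\frac{486}{13}} \cdot 2 = \frac{13}{486} \cdot 2 = \frac{13}{243}$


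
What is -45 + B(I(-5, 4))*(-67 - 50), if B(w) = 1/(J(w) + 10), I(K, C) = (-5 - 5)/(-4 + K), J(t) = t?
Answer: -5553/100 ≈ -55.530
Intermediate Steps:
I(K, C) = -10/(-4 + K)
B(w) = 1/(10 + w) (B(w) = 1/(w + 10) = 1/(10 + w))
-45 + B(I(-5, 4))*(-67 - 50) = -45 + (-67 - 50)/(10 - 10/(-4 - 5)) = -45 - 117/(10 - 10/(-9)) = -45 - 117/(10 - 10*(-⅑)) = -45 - 117/(10 + 10/9) = -45 - 117/(100/9) = -45 + (9/100)*(-117) = -45 - 1053/100 = -5553/100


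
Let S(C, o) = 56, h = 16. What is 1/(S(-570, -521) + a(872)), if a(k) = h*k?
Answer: 1/14008 ≈ 7.1388e-5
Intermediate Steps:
a(k) = 16*k
1/(S(-570, -521) + a(872)) = 1/(56 + 16*872) = 1/(56 + 13952) = 1/14008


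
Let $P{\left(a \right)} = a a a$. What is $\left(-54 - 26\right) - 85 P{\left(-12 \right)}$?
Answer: $146800$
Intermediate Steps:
$P{\left(a \right)} = a^{3}$ ($P{\left(a \right)} = a^{2} a = a^{3}$)
$\left(-54 - 26\right) - 85 P{\left(-12 \right)} = \left(-54 - 26\right) - 85 \left(-12\right)^{3} = \left(-54 - 26\right) - -146880 = -80 + 146880 = 146800$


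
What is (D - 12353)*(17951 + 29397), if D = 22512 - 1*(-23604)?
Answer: 1598610524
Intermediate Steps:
D = 46116 (D = 22512 + 23604 = 46116)
(D - 12353)*(17951 + 29397) = (46116 - 12353)*(17951 + 29397) = 33763*47348 = 1598610524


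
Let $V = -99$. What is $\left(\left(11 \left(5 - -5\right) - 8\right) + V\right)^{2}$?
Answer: $9$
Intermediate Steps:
$\left(\left(11 \left(5 - -5\right) - 8\right) + V\right)^{2} = \left(\left(11 \left(5 - -5\right) - 8\right) - 99\right)^{2} = \left(\left(11 \left(5 + 5\right) - 8\right) - 99\right)^{2} = \left(\left(11 \cdot 10 - 8\right) - 99\right)^{2} = \left(\left(110 - 8\right) - 99\right)^{2} = \left(102 - 99\right)^{2} = 3^{2} = 9$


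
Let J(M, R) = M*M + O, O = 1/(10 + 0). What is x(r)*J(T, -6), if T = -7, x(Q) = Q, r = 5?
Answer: 491/2 ≈ 245.50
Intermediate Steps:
O = 1/10 ≈ 0.10000
J(M, R) = 1/10 + M**2 (J(M, R) = M*M + 1/10 = M**2 + 1/10 = 1/10 + M**2)
x(r)*J(T, -6) = 5*(1/10 + (-7)**2) = 5*(1/10 + 49) = 5*(491/10) = 491/2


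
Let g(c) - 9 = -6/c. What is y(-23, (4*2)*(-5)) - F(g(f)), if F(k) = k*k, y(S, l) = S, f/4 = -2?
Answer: -1889/16 ≈ -118.06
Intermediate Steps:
f = -8 (f = 4*(-2) = -8)
g(c) = 9 - 6/c
F(k) = k²
y(-23, (4*2)*(-5)) - F(g(f)) = -23 - (9 - 6/(-8))² = -23 - (9 - 6*(-⅛))² = -23 - (9 + ¾)² = -23 - (39/4)² = -23 - 1*1521/16 = -23 - 1521/16 = -1889/16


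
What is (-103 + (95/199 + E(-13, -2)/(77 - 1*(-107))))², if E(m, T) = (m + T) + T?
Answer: 14117686537201/1340731456 ≈ 10530.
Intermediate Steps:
E(m, T) = m + 2*T (E(m, T) = (T + m) + T = m + 2*T)
(-103 + (95/199 + E(-13, -2)/(77 - 1*(-107))))² = (-103 + (95/199 + (-13 + 2*(-2))/(77 - 1*(-107))))² = (-103 + (95*(1/199) + (-13 - 4)/(77 + 107)))² = (-103 + (95/199 - 17/184))² = (-103 + 14097/36616)² = (-3757351/36616)² = 14117686537201/1340731456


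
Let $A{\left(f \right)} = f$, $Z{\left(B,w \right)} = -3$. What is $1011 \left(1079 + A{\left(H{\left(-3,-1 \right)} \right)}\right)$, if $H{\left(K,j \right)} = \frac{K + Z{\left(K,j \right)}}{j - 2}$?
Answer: $1092891$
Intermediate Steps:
$H{\left(K,j \right)} = \frac{-3 + K}{-2 + j}$ ($H{\left(K,j \right)} = \frac{K - 3}{j - 2} = \frac{-3 + K}{-2 + j}$)
$1011 \left(1079 + A{\left(H{\left(-3,-1 \right)} \right)}\right) = 1011 \left(1079 + \frac{-3 - 3}{-2 - 1}\right) = 1011 \left(1079 + \frac{1}{-3} \left(-6\right)\right) = 1011 \left(1079 - -2\right) = 1011 \left(1079 + 2\right) = 1011 \cdot 1081 = 1092891$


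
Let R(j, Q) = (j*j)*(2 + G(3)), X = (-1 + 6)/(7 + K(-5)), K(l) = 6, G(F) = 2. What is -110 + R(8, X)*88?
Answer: 22418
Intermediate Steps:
X = 5/13 (X = (-1 + 6)/(7 + 6) = 5/13 ≈ 0.38462)
R(j, Q) = 4*j**2 (R(j, Q) = (j*j)*(2 + 2) = j**2*4 = 4*j**2)
-110 + R(8, X)*88 = -110 + (4*8**2)*88 = -110 + (4*64)*88 = -110 + 256*88 = -110 + 22528 = 22418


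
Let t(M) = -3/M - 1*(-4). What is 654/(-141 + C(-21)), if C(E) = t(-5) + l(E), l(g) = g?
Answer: -3270/787 ≈ -4.1550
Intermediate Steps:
t(M) = 4 - 3/M (t(M) = -3/M + 4 = 4 - 3/M)
C(E) = 23/5 + E (C(E) = (4 - 3/(-5)) + E = (4 - 3*(-⅕)) + E = (4 + ⅗) + E = 23/5 + E)
654/(-141 + C(-21)) = 654/(-141 + (23/5 - 21)) = 654/(-141 - 82/5) = 654/(-787/5) = 654*(-5/787) = -3270/787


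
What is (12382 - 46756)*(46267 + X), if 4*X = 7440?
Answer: -1654317498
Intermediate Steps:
X = 1860 (X = (1/4)*7440 = 1860)
(12382 - 46756)*(46267 + X) = (12382 - 46756)*(46267 + 1860) = -34374*48127 = -1654317498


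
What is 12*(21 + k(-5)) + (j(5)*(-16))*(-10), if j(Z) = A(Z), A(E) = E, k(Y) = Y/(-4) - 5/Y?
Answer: 1079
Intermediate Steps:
k(Y) = -5/Y - Y/4 (k(Y) = Y*(-¼) - 5/Y = -Y/4 - 5/Y = -5/Y - Y/4)
j(Z) = Z
12*(21 + k(-5)) + (j(5)*(-16))*(-10) = 12*(21 + (-5/(-5) - ¼*(-5))) + (5*(-16))*(-10) = 12*(21 + (-5*(-⅕) + 5/4)) - 80*(-10) = 12*(21 + (1 + 5/4)) + 800 = 12*(21 + 9/4) + 800 = 12*(93/4) + 800 = 279 + 800 = 1079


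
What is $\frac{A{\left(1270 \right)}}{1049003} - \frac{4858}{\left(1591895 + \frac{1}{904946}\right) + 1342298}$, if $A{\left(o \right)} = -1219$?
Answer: $- \frac{7848449912862805}{2785403209148026737} \approx -0.0028177$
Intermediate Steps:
$\frac{A{\left(1270 \right)}}{1049003} - \frac{4858}{\left(1591895 + \frac{1}{904946}\right) + 1342298} = - \frac{1219}{1049003} - \frac{4858}{\left(1591895 + \frac{1}{904946}\right) + 1342298} = \left(-1219\right) \frac{1}{1049003} - \frac{4858}{\left(1591895 + \frac{1}{904946}\right) + 1342298} = - \frac{1219}{1049003} - \frac{4858}{\frac{1440579012671}{904946} + 1342298} = - \frac{1219}{1049003} - \frac{4858}{\frac{2655286218579}{904946}} = - \frac{1219}{1049003} - \frac{4396227668}{2655286218579} = - \frac{7848449912862805}{2785403209148026737}$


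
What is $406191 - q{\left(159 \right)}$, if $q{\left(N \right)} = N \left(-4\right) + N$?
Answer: $406668$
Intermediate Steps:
$q{\left(N \right)} = - 3 N$ ($q{\left(N \right)} = - 4 N + N = - 3 N$)
$406191 - q{\left(159 \right)} = 406191 - \left(-3\right) 159 = 406191 - -477 = 406191 + 477 = 406668$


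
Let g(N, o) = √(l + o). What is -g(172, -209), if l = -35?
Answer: -2*I*√61 ≈ -15.62*I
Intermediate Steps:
g(N, o) = √(-35 + o)
-g(172, -209) = -√(-35 - 209) = -√(-244) = -2*I*√61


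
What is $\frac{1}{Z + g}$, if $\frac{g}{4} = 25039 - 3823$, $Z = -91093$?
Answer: $- \frac{1}{6229} \approx -0.00016054$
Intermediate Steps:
$g = 84864$ ($g = 4 \left(25039 - 3823\right) = 4 \cdot 21216 = 84864$)
$\frac{1}{Z + g} = \frac{1}{-91093 + 84864} = \frac{1}{-6229} = - \frac{1}{6229}$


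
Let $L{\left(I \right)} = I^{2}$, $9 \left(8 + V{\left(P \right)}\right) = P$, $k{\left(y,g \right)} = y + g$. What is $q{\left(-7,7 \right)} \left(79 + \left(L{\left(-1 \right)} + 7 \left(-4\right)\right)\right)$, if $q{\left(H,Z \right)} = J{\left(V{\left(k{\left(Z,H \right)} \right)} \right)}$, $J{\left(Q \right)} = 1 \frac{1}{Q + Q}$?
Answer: $- \frac{13}{4} \approx -3.25$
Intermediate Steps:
$k{\left(y,g \right)} = g + y$
$V{\left(P \right)} = -8 + \frac{P}{9}$
$J{\left(Q \right)} = \frac{1}{2 Q}$ ($J{\left(Q \right)} = 1 \frac{1}{2 Q} = \frac{1}{2 Q}$)
$q{\left(H,Z \right)} = \frac{1}{2 \left(-8 + \frac{H}{9} + \frac{Z}{9}\right)}$ ($q{\left(H,Z \right)} = \frac{1}{2 \left(-8 + \frac{H + Z}{9}\right)} = \frac{1}{2 \left(-8 + \left(\frac{H}{9} + \frac{Z}{9}\right)\right)} = \frac{1}{2 \left(-8 + \frac{H}{9} + \frac{Z}{9}\right)}$)
$q{\left(-7,7 \right)} \left(79 + \left(L{\left(-1 \right)} + 7 \left(-4\right)\right)\right) = \frac{9}{2 \left(-72 - 7 + 7\right)} \left(79 + \left(\left(-1\right)^{2} + 7 \left(-4\right)\right)\right) = \frac{9}{2 \left(-72\right)} \left(79 + \left(1 - 28\right)\right) = \frac{9}{2} \left(- \frac{1}{72}\right) \left(79 - 27\right) = \left(- \frac{1}{16}\right) 52 = - \frac{13}{4}$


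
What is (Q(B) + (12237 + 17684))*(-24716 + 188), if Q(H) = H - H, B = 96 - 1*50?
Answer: -733902288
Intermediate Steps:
B = 46 (B = 96 - 50 = 46)
Q(H) = 0
(Q(B) + (12237 + 17684))*(-24716 + 188) = (0 + (12237 + 17684))*(-24716 + 188) = (0 + 29921)*(-24528) = 29921*(-24528) = -733902288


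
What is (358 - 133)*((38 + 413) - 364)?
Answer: 19575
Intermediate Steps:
(358 - 133)*((38 + 413) - 364) = 225*(451 - 364) = 225*87 = 19575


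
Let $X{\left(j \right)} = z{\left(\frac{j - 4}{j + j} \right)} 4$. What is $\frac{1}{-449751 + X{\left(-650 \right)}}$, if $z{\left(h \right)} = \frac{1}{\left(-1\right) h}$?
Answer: $- \frac{327}{147071177} \approx -2.2234 \cdot 10^{-6}$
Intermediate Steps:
$z{\left(h \right)} = - \frac{1}{h}$
$X{\left(j \right)} = - \frac{8 j}{-4 + j}$ ($X{\left(j \right)} = - \frac{1}{\left(j - 4\right) \frac{1}{j + j}} 4 = - \frac{1}{\left(-4 + j\right) \frac{1}{2 j}} 4 = - \frac{1}{\frac{1}{2} \frac{1}{j} \left(-4 + j\right)} 4 = - \frac{2 j}{-4 + j} 4 = - \frac{8 j}{-4 + j}$)
$\frac{1}{-449751 + X{\left(-650 \right)}} = \frac{1}{-449751 - - \frac{5200}{-4 - 650}} = \frac{1}{-449751 - - \frac{5200}{-654}} = \frac{1}{-449751 - \left(-5200\right) \left(- \frac{1}{654}\right)} = \frac{1}{-449751 - \frac{2600}{327}} = \frac{1}{- \frac{147071177}{327}} = - \frac{327}{147071177}$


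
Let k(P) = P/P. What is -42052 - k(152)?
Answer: -42053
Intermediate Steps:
k(P) = 1
-42052 - k(152) = -42052 - 1*1 = -42052 - 1 = -42053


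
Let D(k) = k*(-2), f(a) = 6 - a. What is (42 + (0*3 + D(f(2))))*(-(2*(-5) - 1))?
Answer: 374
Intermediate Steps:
D(k) = -2*k
(42 + (0*3 + D(f(2))))*(-(2*(-5) - 1)) = (42 + (0*3 - 2*(6 - 1*2)))*(-(2*(-5) - 1)) = (42 + (0 - 2*(6 - 2)))*(-(-10 - 1)) = (42 + (0 - 2*4))*(-1*(-11)) = (42 + (0 - 8))*11 = (42 - 8)*11 = 34*11 = 374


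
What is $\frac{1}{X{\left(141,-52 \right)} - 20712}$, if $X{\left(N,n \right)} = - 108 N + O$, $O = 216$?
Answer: $- \frac{1}{35724} \approx -2.7992 \cdot 10^{-5}$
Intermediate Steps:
$X{\left(N,n \right)} = 216 - 108 N$ ($X{\left(N,n \right)} = - 108 N + 216 = 216 - 108 N$)
$\frac{1}{X{\left(141,-52 \right)} - 20712} = \frac{1}{\left(216 - 15228\right) - 20712} = \frac{1}{-15012 - 20712} = \frac{1}{-35724} = - \frac{1}{35724}$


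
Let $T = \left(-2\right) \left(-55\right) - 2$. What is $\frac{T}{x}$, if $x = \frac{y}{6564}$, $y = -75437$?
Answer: $- \frac{708912}{75437} \approx -9.3974$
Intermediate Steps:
$T = 108$ ($T = 110 - 2 = 108$)
$x = - \frac{75437}{6564} \approx -11.493$
$\frac{T}{x} = \frac{108}{- \frac{75437}{6564}} = 108 \left(- \frac{6564}{75437}\right) = - \frac{708912}{75437}$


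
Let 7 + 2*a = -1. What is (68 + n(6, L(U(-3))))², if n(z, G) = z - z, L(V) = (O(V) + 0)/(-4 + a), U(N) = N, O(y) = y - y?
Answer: 4624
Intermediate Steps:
O(y) = 0
a = -4 (a = -7/2 + (½)*(-1) = -7/2 - ½ = -4)
L(V) = 0 (L(V) = (0 + 0)/(-4 - 4) = 0/(-8) = 0*(-⅛) = 0)
n(z, G) = 0
(68 + n(6, L(U(-3))))² = (68 + 0)² = 68² = 4624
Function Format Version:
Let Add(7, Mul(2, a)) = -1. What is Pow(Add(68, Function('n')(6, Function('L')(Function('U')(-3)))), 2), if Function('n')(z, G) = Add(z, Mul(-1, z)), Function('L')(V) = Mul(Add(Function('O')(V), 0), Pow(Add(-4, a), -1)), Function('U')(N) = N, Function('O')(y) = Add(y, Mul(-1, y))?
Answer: 4624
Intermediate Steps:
Function('O')(y) = 0
a = -4 (a = Add(Rational(-7, 2), Mul(Rational(1, 2), -1)) = Add(Rational(-7, 2), Rational(-1, 2)) = -4)
Function('L')(V) = 0 (Function('L')(V) = Mul(Add(0, 0), Pow(Add(-4, -4), -1)) = Mul(0, Pow(-8, -1)) = Mul(0, Rational(-1, 8)) = 0)
Function('n')(z, G) = 0
Pow(Add(68, Function('n')(6, Function('L')(Function('U')(-3)))), 2) = Pow(Add(68, 0), 2) = Pow(68, 2) = 4624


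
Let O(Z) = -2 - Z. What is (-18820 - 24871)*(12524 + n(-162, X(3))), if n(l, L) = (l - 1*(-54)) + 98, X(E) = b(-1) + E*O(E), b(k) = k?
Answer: -546749174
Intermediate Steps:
X(E) = -1 + E*(-2 - E)
n(l, L) = 152 + l (n(l, L) = (l + 54) + 98 = (54 + l) + 98 = 152 + l)
(-18820 - 24871)*(12524 + n(-162, X(3))) = (-18820 - 24871)*(12524 + (152 - 162)) = -43691*(12524 - 10) = -43691*12514 = -546749174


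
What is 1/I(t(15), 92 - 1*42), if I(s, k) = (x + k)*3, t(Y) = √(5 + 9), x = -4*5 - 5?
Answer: 1/75 ≈ 0.013333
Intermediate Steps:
x = -25 (x = -20 - 5 = -25)
t(Y) = √14
I(s, k) = -75 + 3*k (I(s, k) = (-25 + k)*3 = -75 + 3*k)
1/I(t(15), 92 - 1*42) = 1/(-75 + 3*(92 - 1*42)) = 1/(-75 + 3*(92 - 42)) = 1/(-75 + 3*50) = 1/(-75 + 150) = 1/75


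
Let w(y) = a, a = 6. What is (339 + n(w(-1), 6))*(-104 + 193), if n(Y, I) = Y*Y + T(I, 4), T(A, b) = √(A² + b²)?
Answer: 33375 + 178*√13 ≈ 34017.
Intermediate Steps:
w(y) = 6
n(Y, I) = Y² + √(16 + I²) (n(Y, I) = Y*Y + √(I² + 4²) = Y² + √(I² + 16) = Y² + √(16 + I²))
(339 + n(w(-1), 6))*(-104 + 193) = (339 + (6² + √(16 + 6²)))*(-104 + 193) = (339 + (36 + √(16 + 36)))*89 = (339 + (36 + √52))*89 = (339 + (36 + 2*√13))*89 = (375 + 2*√13)*89 = 33375 + 178*√13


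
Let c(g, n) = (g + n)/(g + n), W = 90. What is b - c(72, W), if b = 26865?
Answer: 26864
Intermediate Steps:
c(g, n) = 1
b - c(72, W) = 26865 - 1*1 = 26865 - 1 = 26864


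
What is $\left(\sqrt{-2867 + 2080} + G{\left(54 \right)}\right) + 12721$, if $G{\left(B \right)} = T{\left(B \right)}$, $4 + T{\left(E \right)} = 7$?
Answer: $12724 + i \sqrt{787} \approx 12724.0 + 28.054 i$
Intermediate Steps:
$T{\left(E \right)} = 3$ ($T{\left(E \right)} = -4 + 7 = 3$)
$G{\left(B \right)} = 3$
$\left(\sqrt{-2867 + 2080} + G{\left(54 \right)}\right) + 12721 = \left(\sqrt{-2867 + 2080} + 3\right) + 12721 = \left(\sqrt{-787} + 3\right) + 12721 = \left(i \sqrt{787} + 3\right) + 12721 = \left(3 + i \sqrt{787}\right) + 12721 = 12724 + i \sqrt{787}$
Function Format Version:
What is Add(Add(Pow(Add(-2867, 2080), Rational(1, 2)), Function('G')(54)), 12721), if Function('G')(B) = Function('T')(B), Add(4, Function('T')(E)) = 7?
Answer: Add(12724, Mul(I, Pow(787, Rational(1, 2)))) ≈ Add(12724., Mul(28.054, I))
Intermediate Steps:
Function('T')(E) = 3 (Function('T')(E) = Add(-4, 7) = 3)
Function('G')(B) = 3
Add(Add(Pow(Add(-2867, 2080), Rational(1, 2)), Function('G')(54)), 12721) = Add(Add(Pow(Add(-2867, 2080), Rational(1, 2)), 3), 12721) = Add(Add(Pow(-787, Rational(1, 2)), 3), 12721) = Add(Add(Mul(I, Pow(787, Rational(1, 2))), 3), 12721) = Add(Add(3, Mul(I, Pow(787, Rational(1, 2)))), 12721) = Add(12724, Mul(I, Pow(787, Rational(1, 2))))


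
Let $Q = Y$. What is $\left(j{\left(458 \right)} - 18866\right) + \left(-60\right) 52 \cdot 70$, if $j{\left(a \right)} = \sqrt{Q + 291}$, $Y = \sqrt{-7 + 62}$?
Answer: $-237266 + \sqrt{291 + \sqrt{55}} \approx -2.3725 \cdot 10^{5}$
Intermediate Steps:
$Y = \sqrt{55} \approx 7.4162$
$Q = \sqrt{55} \approx 7.4162$
$j{\left(a \right)} = \sqrt{291 + \sqrt{55}}$ ($j{\left(a \right)} = \sqrt{\sqrt{55} + 291} = \sqrt{291 + \sqrt{55}}$)
$\left(j{\left(458 \right)} - 18866\right) + \left(-60\right) 52 \cdot 70 = \left(\sqrt{291 + \sqrt{55}} - 18866\right) + \left(-60\right) 52 \cdot 70 = \left(-18866 + \sqrt{291 + \sqrt{55}}\right) - 218400 = -237266 + \sqrt{291 + \sqrt{55}}$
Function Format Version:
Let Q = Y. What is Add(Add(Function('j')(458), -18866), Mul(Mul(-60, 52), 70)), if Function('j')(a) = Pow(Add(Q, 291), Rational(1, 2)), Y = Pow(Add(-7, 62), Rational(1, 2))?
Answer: Add(-237266, Pow(Add(291, Pow(55, Rational(1, 2))), Rational(1, 2))) ≈ -2.3725e+5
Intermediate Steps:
Y = Pow(55, Rational(1, 2)) ≈ 7.4162
Q = Pow(55, Rational(1, 2)) ≈ 7.4162
Function('j')(a) = Pow(Add(291, Pow(55, Rational(1, 2))), Rational(1, 2)) (Function('j')(a) = Pow(Add(Pow(55, Rational(1, 2)), 291), Rational(1, 2)) = Pow(Add(291, Pow(55, Rational(1, 2))), Rational(1, 2)))
Add(Add(Function('j')(458), -18866), Mul(Mul(-60, 52), 70)) = Add(Add(Pow(Add(291, Pow(55, Rational(1, 2))), Rational(1, 2)), -18866), Mul(Mul(-60, 52), 70)) = Add(Add(-18866, Pow(Add(291, Pow(55, Rational(1, 2))), Rational(1, 2))), Mul(-3120, 70)) = Add(Add(-18866, Pow(Add(291, Pow(55, Rational(1, 2))), Rational(1, 2))), -218400) = Add(-237266, Pow(Add(291, Pow(55, Rational(1, 2))), Rational(1, 2)))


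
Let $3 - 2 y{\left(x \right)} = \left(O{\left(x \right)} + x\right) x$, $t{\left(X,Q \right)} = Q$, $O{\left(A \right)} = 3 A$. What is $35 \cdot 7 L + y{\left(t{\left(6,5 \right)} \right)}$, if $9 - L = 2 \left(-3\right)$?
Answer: $\frac{7253}{2} \approx 3626.5$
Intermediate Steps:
$L = 15$ ($L = 9 - 2 \left(-3\right) = 9 - -6 = 9 + 6 = 15$)
$y{\left(x \right)} = \frac{3}{2} - 2 x^{2}$ ($y{\left(x \right)} = \frac{3}{2} - \frac{\left(3 x + x\right) x}{2} = \frac{3}{2} - \frac{4 x x}{2} = \frac{3}{2} - \frac{4 x^{2}}{2} = \frac{3}{2} - 2 x^{2}$)
$35 \cdot 7 L + y{\left(t{\left(6,5 \right)} \right)} = 35 \cdot 7 \cdot 15 + \left(\frac{3}{2} - 2 \cdot 5^{2}\right) = 35 \cdot 105 + \left(\frac{3}{2} - 50\right) = 3675 + \left(\frac{3}{2} - 50\right) = 3675 - \frac{97}{2} = \frac{7253}{2}$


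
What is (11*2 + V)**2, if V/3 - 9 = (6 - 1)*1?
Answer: 4096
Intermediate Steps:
V = 42 (V = 27 + 3*((6 - 1)*1) = 27 + 3*(5*1) = 27 + 3*5 = 27 + 15 = 42)
(11*2 + V)**2 = (11*2 + 42)**2 = (22 + 42)**2 = 64**2 = 4096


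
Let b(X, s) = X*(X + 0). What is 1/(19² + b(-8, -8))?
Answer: 1/425 ≈ 0.0023529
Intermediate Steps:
b(X, s) = X² (b(X, s) = X*X = X²)
1/(19² + b(-8, -8)) = 1/(19² + (-8)²) = 1/(361 + 64) = 1/425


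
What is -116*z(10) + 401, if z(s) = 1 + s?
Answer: -875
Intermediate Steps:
-116*z(10) + 401 = -116*(1 + 10) + 401 = -116*11 + 401 = -1276 + 401 = -875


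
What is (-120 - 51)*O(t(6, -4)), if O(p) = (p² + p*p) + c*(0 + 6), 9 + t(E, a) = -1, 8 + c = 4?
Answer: -30096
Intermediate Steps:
c = -4 (c = -8 + 4 = -4)
t(E, a) = -10 (t(E, a) = -9 - 1 = -10)
O(p) = -24 + 2*p² (O(p) = (p² + p*p) - 4*(0 + 6) = (p² + p²) - 4*6 = 2*p² - 24 = -24 + 2*p²)
(-120 - 51)*O(t(6, -4)) = (-120 - 51)*(-24 + 2*(-10)²) = -171*(-24 + 2*100) = -171*(-24 + 200) = -171*176 = -30096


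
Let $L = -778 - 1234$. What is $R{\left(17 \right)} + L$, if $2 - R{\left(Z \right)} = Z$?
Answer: $-2027$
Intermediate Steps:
$R{\left(Z \right)} = 2 - Z$
$L = -2012$
$R{\left(17 \right)} + L = \left(2 - 17\right) - 2012 = -15 - 2012 = -2027$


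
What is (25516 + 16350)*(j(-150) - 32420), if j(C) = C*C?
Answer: -415310720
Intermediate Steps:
j(C) = C²
(25516 + 16350)*(j(-150) - 32420) = (25516 + 16350)*((-150)² - 32420) = 41866*(22500 - 32420) = 41866*(-9920) = -415310720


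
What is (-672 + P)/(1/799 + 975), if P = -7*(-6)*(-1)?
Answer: -285243/389513 ≈ -0.73231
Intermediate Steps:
P = -42 (P = 42*(-1) = -42)
(-672 + P)/(1/799 + 975) = (-672 - 42)/(1/799 + 975) = -714/(1/799 + 975) = -714/779026/799 = -714*799/779026 = -285243/389513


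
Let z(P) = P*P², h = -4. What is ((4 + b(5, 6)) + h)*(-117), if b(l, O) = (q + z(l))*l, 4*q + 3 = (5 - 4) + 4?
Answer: -146835/2 ≈ -73418.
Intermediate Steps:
z(P) = P³
q = ½ (q = -¾ + ((5 - 4) + 4)/4 = -¾ + (1 + 4)/4 = -¾ + (¼)*5 = -¾ + 5/4 = ½ ≈ 0.50000)
b(l, O) = l*(½ + l³) (b(l, O) = (½ + l³)*l = l*(½ + l³))
((4 + b(5, 6)) + h)*(-117) = ((4 + (5⁴ + (½)*5)) - 4)*(-117) = ((4 + (625 + 5/2)) - 4)*(-117) = ((4 + 1255/2) - 4)*(-117) = (1263/2 - 4)*(-117) = (1255/2)*(-117) = -146835/2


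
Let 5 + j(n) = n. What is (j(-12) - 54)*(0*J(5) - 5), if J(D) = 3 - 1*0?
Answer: 355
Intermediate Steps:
J(D) = 3 (J(D) = 3 + 0 = 3)
j(n) = -5 + n
(j(-12) - 54)*(0*J(5) - 5) = ((-5 - 12) - 54)*(0*3 - 5) = (-17 - 54)*(0 - 5) = -71*(-5) = 355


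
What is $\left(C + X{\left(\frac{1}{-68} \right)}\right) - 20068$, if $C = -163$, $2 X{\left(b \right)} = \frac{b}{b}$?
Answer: $- \frac{40461}{2} \approx -20231.0$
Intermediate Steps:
$X{\left(b \right)} = \frac{1}{2}$ ($X{\left(b \right)} = \frac{b \frac{1}{b}}{2} = \frac{1}{2} \cdot 1 = \frac{1}{2}$)
$\left(C + X{\left(\frac{1}{-68} \right)}\right) - 20068 = \left(-163 + \frac{1}{2}\right) - 20068 = - \frac{325}{2} - 20068 = - \frac{40461}{2}$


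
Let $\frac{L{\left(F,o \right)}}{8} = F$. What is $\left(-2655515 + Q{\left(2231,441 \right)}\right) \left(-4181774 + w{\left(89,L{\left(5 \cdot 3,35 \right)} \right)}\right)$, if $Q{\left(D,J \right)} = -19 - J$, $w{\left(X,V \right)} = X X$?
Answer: $11085649221675$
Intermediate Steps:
$L{\left(F,o \right)} = 8 F$
$w{\left(X,V \right)} = X^{2}$
$\left(-2655515 + Q{\left(2231,441 \right)}\right) \left(-4181774 + w{\left(89,L{\left(5 \cdot 3,35 \right)} \right)}\right) = \left(-2655515 - 460\right) \left(-4181774 + 89^{2}\right) = \left(-2655515 - 460\right) \left(-4181774 + 7921\right) = \left(-2655515 - 460\right) \left(-4173853\right) = \left(-2655975\right) \left(-4173853\right) = 11085649221675$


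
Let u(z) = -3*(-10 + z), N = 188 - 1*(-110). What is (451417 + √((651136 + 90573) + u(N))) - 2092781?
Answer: -1641364 + √740845 ≈ -1.6405e+6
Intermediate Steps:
N = 298 (N = 188 + 110 = 298)
u(z) = 30 - 3*z
(451417 + √((651136 + 90573) + u(N))) - 2092781 = (451417 + √((651136 + 90573) + (30 - 3*298))) - 2092781 = (451417 + √(741709 + (30 - 894))) - 2092781 = (451417 + √(741709 - 864)) - 2092781 = (451417 + √740845) - 2092781 = -1641364 + √740845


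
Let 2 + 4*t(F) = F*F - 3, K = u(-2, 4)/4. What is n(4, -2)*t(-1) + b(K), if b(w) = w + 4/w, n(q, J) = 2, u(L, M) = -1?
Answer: -73/4 ≈ -18.250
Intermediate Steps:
K = -¼ (K = -1/4 = -1*¼ = -¼ ≈ -0.25000)
t(F) = -5/4 + F²/4 (t(F) = -½ + (F*F - 3)/4 = -½ + (F² - 3)/4 = -½ + (-3 + F²)/4 = -½ + (-¾ + F²/4) = -5/4 + F²/4)
n(4, -2)*t(-1) + b(K) = 2*(-5/4 + (¼)*(-1)²) + (-¼ + 4/(-¼)) = 2*(-5/4 + (¼)*1) + (-¼ + 4*(-4)) = 2*(-5/4 + ¼) + (-¼ - 16) = 2*(-1) - 65/4 = -2 - 65/4 = -73/4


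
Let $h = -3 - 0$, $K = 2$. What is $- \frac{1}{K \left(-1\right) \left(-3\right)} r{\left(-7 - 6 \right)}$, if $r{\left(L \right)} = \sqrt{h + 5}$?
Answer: $- \frac{\sqrt{2}}{6} \approx -0.2357$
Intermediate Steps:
$h = -3$ ($h = -3 + 0 = -3$)
$r{\left(L \right)} = \sqrt{2}$ ($r{\left(L \right)} = \sqrt{-3 + 5} = \sqrt{2}$)
$- \frac{1}{K \left(-1\right) \left(-3\right)} r{\left(-7 - 6 \right)} = - \frac{1}{2 \left(-1\right) \left(-3\right)} \sqrt{2} = - \frac{1}{\left(-2\right) \left(-3\right)} \sqrt{2} = - \frac{1}{6} \sqrt{2} = \left(-1\right) \frac{1}{6} \sqrt{2} = - \frac{\sqrt{2}}{6}$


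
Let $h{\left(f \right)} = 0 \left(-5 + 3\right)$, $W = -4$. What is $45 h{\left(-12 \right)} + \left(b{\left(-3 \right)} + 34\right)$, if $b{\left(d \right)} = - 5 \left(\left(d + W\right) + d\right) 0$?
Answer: $34$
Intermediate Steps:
$h{\left(f \right)} = 0$ ($h{\left(f \right)} = 0 \left(-2\right) = 0$)
$b{\left(d \right)} = 0$ ($b{\left(d \right)} = - 5 \left(\left(d - 4\right) + d\right) 0 = - 5 \left(\left(-4 + d\right) + d\right) 0 = - 5 \left(-4 + 2 d\right) 0 = \left(20 - 10 d\right) 0 = 0$)
$45 h{\left(-12 \right)} + \left(b{\left(-3 \right)} + 34\right) = 45 \cdot 0 + \left(0 + 34\right) = 0 + 34 = 34$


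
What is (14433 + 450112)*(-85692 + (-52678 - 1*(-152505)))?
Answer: 6566343575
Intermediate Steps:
(14433 + 450112)*(-85692 + (-52678 - 1*(-152505))) = 464545*(-85692 + (-52678 + 152505)) = 464545*(-85692 + 99827) = 464545*14135 = 6566343575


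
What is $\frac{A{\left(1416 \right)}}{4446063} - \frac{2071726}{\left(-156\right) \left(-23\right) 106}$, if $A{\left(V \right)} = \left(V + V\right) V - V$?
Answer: $- \frac{7237669475}{1592243172} \approx -4.5456$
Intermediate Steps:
$A{\left(V \right)} = - V + 2 V^{2}$ ($A{\left(V \right)} = 2 V V - V = 2 V^{2} - V = - V + 2 V^{2}$)
$\frac{A{\left(1416 \right)}}{4446063} - \frac{2071726}{\left(-156\right) \left(-23\right) 106} = \frac{1416 \left(-1 + 2 \cdot 1416\right)}{4446063} - \frac{2071726}{\left(-156\right) \left(-23\right) 106} = 1416 \left(-1 + 2832\right) \frac{1}{4446063} - \frac{2071726}{3588 \cdot 106} = 1416 \cdot 2831 \cdot \frac{1}{4446063} - \frac{2071726}{380328} = 4008696 \cdot \frac{1}{4446063} - \frac{1035863}{190164} = \frac{22648}{25119} - \frac{1035863}{190164} = - \frac{7237669475}{1592243172}$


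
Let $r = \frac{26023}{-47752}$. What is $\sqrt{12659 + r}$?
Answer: $\frac{\sqrt{7216121614210}}{23876} \approx 112.51$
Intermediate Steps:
$r = - \frac{26023}{47752}$ ($r = 26023 \left(- \frac{1}{47752}\right) = - \frac{26023}{47752} \approx -0.54496$)
$\sqrt{12659 + r} = \sqrt{12659 - \frac{26023}{47752}} = \sqrt{\frac{604466545}{47752}} = \frac{\sqrt{7216121614210}}{23876}$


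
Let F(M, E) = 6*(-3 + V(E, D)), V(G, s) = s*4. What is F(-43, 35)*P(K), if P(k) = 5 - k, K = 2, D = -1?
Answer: -126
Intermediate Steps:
V(G, s) = 4*s
F(M, E) = -42 (F(M, E) = 6*(-3 + 4*(-1)) = 6*(-3 - 4) = 6*(-7) = -42)
F(-43, 35)*P(K) = -42*(5 - 1*2) = -42*(5 - 2) = -42*3 = -126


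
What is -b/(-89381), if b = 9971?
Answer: 9971/89381 ≈ 0.11156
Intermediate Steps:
-b/(-89381) = -9971/(-89381) = -9971*(-1)/89381 = -1*(-9971/89381) = 9971/89381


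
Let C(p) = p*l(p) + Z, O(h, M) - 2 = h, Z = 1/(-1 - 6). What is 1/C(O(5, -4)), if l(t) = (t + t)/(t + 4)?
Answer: 77/675 ≈ 0.11407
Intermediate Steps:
Z = -⅐ (Z = 1/(-7) = -⅐ ≈ -0.14286)
l(t) = 2*t/(4 + t) (l(t) = (2*t)/(4 + t) = 2*t/(4 + t))
O(h, M) = 2 + h
C(p) = -⅐ + 2*p²/(4 + p) (C(p) = p*(2*p/(4 + p)) - ⅐ = 2*p²/(4 + p) - ⅐ = -⅐ + 2*p²/(4 + p))
1/C(O(5, -4)) = 1/((-4 - (2 + 5) + 14*(2 + 5)²)/(7*(4 + (2 + 5)))) = 1/((-4 - 1*7 + 14*7²)/(7*(4 + 7))) = 1/((⅐)*(-4 - 7 + 14*49)/11) = 1/((⅐)*(1/11)*(-4 - 7 + 686)) = 1/((⅐)*(1/11)*675) = 1/(675/77) = 77/675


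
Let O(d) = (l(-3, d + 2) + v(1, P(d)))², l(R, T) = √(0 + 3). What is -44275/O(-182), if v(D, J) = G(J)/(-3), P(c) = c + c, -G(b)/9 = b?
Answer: -17598825475/473987745507 - 32232200*√3/473987745507 ≈ -0.037247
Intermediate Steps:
l(R, T) = √3
G(b) = -9*b
P(c) = 2*c
v(D, J) = 3*J (v(D, J) = -9*J/(-3) = -9*J*(-⅓) = 3*J)
O(d) = (√3 + 6*d)² (O(d) = (√3 + 3*(2*d))² = (√3 + 6*d)²)
-44275/O(-182) = -44275/(√3 + 6*(-182))² = -44275/(√3 - 1092)² = -44275/(-1092 + √3)²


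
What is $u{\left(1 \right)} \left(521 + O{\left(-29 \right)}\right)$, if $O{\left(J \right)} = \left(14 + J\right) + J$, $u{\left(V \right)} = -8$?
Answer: $-3816$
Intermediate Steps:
$O{\left(J \right)} = 14 + 2 J$
$u{\left(1 \right)} \left(521 + O{\left(-29 \right)}\right) = - 8 \left(521 + \left(14 + 2 \left(-29\right)\right)\right) = - 8 \left(521 + \left(14 - 58\right)\right) = - 8 \left(521 - 44\right) = \left(-8\right) 477 = -3816$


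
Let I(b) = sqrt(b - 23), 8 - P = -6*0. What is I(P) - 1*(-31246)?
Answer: 31246 + I*sqrt(15) ≈ 31246.0 + 3.873*I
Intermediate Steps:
P = 8 (P = 8 - (-6)*0 = 8 - 1*0 = 8 + 0 = 8)
I(b) = sqrt(-23 + b)
I(P) - 1*(-31246) = sqrt(-23 + 8) - 1*(-31246) = sqrt(-15) + 31246 = I*sqrt(15) + 31246 = 31246 + I*sqrt(15)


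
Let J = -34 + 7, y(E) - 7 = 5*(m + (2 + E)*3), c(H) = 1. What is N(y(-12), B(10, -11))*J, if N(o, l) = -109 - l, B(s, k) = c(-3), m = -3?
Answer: 2970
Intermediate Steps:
B(s, k) = 1
y(E) = 22 + 15*E (y(E) = 7 + 5*(-3 + (2 + E)*3) = 7 + 5*(-3 + (6 + 3*E)) = 7 + 5*(3 + 3*E) = 7 + (15 + 15*E) = 22 + 15*E)
J = -27
N(y(-12), B(10, -11))*J = (-109 - 1*1)*(-27) = (-109 - 1)*(-27) = -110*(-27) = 2970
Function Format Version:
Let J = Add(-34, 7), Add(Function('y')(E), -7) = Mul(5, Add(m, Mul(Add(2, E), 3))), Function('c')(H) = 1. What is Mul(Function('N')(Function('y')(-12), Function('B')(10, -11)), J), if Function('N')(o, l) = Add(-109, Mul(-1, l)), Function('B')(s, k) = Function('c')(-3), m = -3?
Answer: 2970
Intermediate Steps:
Function('B')(s, k) = 1
Function('y')(E) = Add(22, Mul(15, E)) (Function('y')(E) = Add(7, Mul(5, Add(-3, Mul(Add(2, E), 3)))) = Add(7, Mul(5, Add(-3, Add(6, Mul(3, E))))) = Add(7, Mul(5, Add(3, Mul(3, E)))) = Add(7, Add(15, Mul(15, E))) = Add(22, Mul(15, E)))
J = -27
Mul(Function('N')(Function('y')(-12), Function('B')(10, -11)), J) = Mul(Add(-109, Mul(-1, 1)), -27) = Mul(Add(-109, -1), -27) = Mul(-110, -27) = 2970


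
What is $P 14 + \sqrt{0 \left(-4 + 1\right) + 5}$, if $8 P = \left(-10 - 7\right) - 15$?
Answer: $-56 + \sqrt{5} \approx -53.764$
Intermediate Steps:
$P = -4$ ($P = \frac{\left(-10 - 7\right) - 15}{8} = \frac{-17 - 15}{8} = \frac{1}{8} \left(-32\right) = -4$)
$P 14 + \sqrt{0 \left(-4 + 1\right) + 5} = \left(-4\right) 14 + \sqrt{0 \left(-4 + 1\right) + 5} = -56 + \sqrt{0 \left(-3\right) + 5} = -56 + \sqrt{0 + 5} = -56 + \sqrt{5}$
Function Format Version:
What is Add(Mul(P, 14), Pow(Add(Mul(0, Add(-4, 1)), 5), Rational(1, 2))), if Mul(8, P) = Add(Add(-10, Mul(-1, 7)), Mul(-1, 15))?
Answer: Add(-56, Pow(5, Rational(1, 2))) ≈ -53.764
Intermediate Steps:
P = -4 (P = Mul(Rational(1, 8), Add(Add(-10, Mul(-1, 7)), Mul(-1, 15))) = Mul(Rational(1, 8), Add(Add(-10, -7), -15)) = Mul(Rational(1, 8), Add(-17, -15)) = Mul(Rational(1, 8), -32) = -4)
Add(Mul(P, 14), Pow(Add(Mul(0, Add(-4, 1)), 5), Rational(1, 2))) = Add(Mul(-4, 14), Pow(Add(Mul(0, Add(-4, 1)), 5), Rational(1, 2))) = Add(-56, Pow(Add(Mul(0, -3), 5), Rational(1, 2))) = Add(-56, Pow(Add(0, 5), Rational(1, 2))) = Add(-56, Pow(5, Rational(1, 2)))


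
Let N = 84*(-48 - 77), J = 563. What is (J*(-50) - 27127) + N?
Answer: -65777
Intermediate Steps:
N = -10500 (N = 84*(-125) = -10500)
(J*(-50) - 27127) + N = (563*(-50) - 27127) - 10500 = (-28150 - 27127) - 10500 = -55277 - 10500 = -65777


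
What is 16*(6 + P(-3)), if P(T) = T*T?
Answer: 240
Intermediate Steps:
P(T) = T**2
16*(6 + P(-3)) = 16*(6 + (-3)**2) = 16*(6 + 9) = 16*15 = 240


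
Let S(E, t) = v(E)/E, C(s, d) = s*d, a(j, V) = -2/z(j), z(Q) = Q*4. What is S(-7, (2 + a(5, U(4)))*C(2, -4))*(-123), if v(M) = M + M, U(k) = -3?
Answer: -246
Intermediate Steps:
v(M) = 2*M
z(Q) = 4*Q
a(j, V) = -1/(2*j) (a(j, V) = -2*1/(4*j) = -1/(2*j))
C(s, d) = d*s
S(E, t) = 2 (S(E, t) = (2*E)/E = 2)
S(-7, (2 + a(5, U(4)))*C(2, -4))*(-123) = 2*(-123) = -246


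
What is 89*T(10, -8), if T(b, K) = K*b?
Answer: -7120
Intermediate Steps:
89*T(10, -8) = 89*(-8*10) = 89*(-80) = -7120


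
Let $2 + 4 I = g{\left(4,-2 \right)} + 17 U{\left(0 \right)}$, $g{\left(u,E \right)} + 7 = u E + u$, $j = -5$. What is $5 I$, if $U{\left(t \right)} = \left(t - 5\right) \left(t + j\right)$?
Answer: $515$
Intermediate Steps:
$g{\left(u,E \right)} = -7 + u + E u$ ($g{\left(u,E \right)} = -7 + \left(u E + u\right) = -7 + \left(E u + u\right) = -7 + \left(u + E u\right) = -7 + u + E u$)
$U{\left(t \right)} = \left(-5 + t\right)^{2}$ ($U{\left(t \right)} = \left(t - 5\right) \left(t - 5\right) = \left(-5 + t\right) \left(-5 + t\right) = \left(-5 + t\right)^{2}$)
$I = 103$ ($I = - \frac{1}{2} + \frac{\left(-7 + 4 - 8\right) + 17 \left(25 + 0^{2} - 0\right)}{4} = - \frac{1}{2} + \frac{\left(-7 + 4 - 8\right) + 17 \left(25 + 0 + 0\right)}{4} = - \frac{1}{2} + \frac{-11 + 17 \cdot 25}{4} = - \frac{1}{2} + \frac{-11 + 425}{4} = - \frac{1}{2} + \frac{1}{4} \cdot 414 = - \frac{1}{2} + \frac{207}{2} = 103$)
$5 I = 5 \cdot 103 = 515$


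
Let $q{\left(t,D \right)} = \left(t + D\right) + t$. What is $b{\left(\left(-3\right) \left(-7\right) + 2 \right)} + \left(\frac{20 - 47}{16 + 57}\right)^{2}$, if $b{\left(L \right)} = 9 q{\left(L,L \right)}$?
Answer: $\frac{3310038}{5329} \approx 621.14$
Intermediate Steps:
$q{\left(t,D \right)} = D + 2 t$ ($q{\left(t,D \right)} = \left(D + t\right) + t = D + 2 t$)
$b{\left(L \right)} = 27 L$ ($b{\left(L \right)} = 9 \left(L + 2 L\right) = 9 \cdot 3 L = 27 L$)
$b{\left(\left(-3\right) \left(-7\right) + 2 \right)} + \left(\frac{20 - 47}{16 + 57}\right)^{2} = 27 \left(\left(-3\right) \left(-7\right) + 2\right) + \left(\frac{20 - 47}{16 + 57}\right)^{2} = 27 \left(21 + 2\right) + \left(- \frac{27}{73}\right)^{2} = 27 \cdot 23 + \left(\left(-27\right) \frac{1}{73}\right)^{2} = 621 + \left(- \frac{27}{73}\right)^{2} = 621 + \frac{729}{5329} = \frac{3310038}{5329}$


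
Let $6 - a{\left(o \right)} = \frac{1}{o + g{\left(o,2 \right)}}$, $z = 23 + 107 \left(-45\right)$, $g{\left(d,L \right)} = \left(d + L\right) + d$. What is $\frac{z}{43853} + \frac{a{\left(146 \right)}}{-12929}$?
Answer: $- \frac{3910895141}{35638456040} \approx -0.10974$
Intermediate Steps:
$g{\left(d,L \right)} = L + 2 d$ ($g{\left(d,L \right)} = \left(L + d\right) + d = L + 2 d$)
$z = -4792$ ($z = 23 - 4815 = -4792$)
$a{\left(o \right)} = 6 - \frac{1}{2 + 3 o}$ ($a{\left(o \right)} = 6 - \frac{1}{o + \left(2 + 2 o\right)} = 6 - \frac{1}{2 + 3 o}$)
$\frac{z}{43853} + \frac{a{\left(146 \right)}}{-12929} = - \frac{4792}{43853} + \frac{\frac{1}{2 + 3 \cdot 146} \left(11 + 18 \cdot 146\right)}{-12929} = \left(-4792\right) \frac{1}{43853} + \frac{11 + 2628}{2 + 438} \left(- \frac{1}{12929}\right) = - \frac{4792}{43853} + \frac{1}{440} \cdot 2639 \left(- \frac{1}{12929}\right) = - \frac{4792}{43853} + \frac{2639}{440} \left(- \frac{1}{12929}\right) = - \frac{4792}{43853} - \frac{377}{812680} = - \frac{3910895141}{35638456040}$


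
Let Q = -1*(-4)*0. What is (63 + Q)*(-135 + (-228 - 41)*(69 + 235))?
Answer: -5160393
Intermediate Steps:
Q = 0 (Q = 4*0 = 0)
(63 + Q)*(-135 + (-228 - 41)*(69 + 235)) = (63 + 0)*(-135 + (-228 - 41)*(69 + 235)) = 63*(-135 - 269*304) = 63*(-135 - 81776) = 63*(-81911) = -5160393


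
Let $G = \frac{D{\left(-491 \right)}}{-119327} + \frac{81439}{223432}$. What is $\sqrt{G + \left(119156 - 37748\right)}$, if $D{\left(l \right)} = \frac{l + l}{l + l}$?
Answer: $\frac{\sqrt{14466958271276359101016478}}{13330735132} \approx 285.32$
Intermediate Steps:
$D{\left(l \right)} = 1$ ($D{\left(l \right)} = \frac{2 l}{2 l} = 2 l \frac{1}{2 l} = 1$)
$G = \frac{9717648121}{26661470264}$ ($G = 1 \frac{1}{-119327} + \frac{81439}{223432} = 1 \left(- \frac{1}{119327}\right) + 81439 \cdot \frac{1}{223432} = - \frac{1}{119327} + \frac{81439}{223432} = \frac{9717648121}{26661470264} \approx 0.36448$)
$\sqrt{G + \left(119156 - 37748\right)} = \sqrt{\frac{9717648121}{26661470264} + \left(119156 - 37748\right)} = \sqrt{\frac{9717648121}{26661470264} + 81408} = \sqrt{\frac{2170466688899833}{26661470264}} = \frac{\sqrt{14466958271276359101016478}}{13330735132}$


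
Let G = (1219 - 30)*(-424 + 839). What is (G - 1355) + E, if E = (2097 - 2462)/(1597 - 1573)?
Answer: 11809555/24 ≈ 4.9207e+5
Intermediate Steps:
E = -365/24 ≈ -15.208
G = 493435 (G = 1189*415 = 493435)
(G - 1355) + E = (493435 - 1355) - 365/24 = 492080 - 365/24 = 11809555/24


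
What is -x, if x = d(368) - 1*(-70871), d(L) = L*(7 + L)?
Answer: -208871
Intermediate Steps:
x = 208871 (x = 368*(7 + 368) - 1*(-70871) = 368*375 + 70871 = 138000 + 70871 = 208871)
-x = -1*208871 = -208871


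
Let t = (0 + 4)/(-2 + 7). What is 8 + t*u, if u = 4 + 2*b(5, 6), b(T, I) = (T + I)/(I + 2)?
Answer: 67/5 ≈ 13.400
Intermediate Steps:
t = ⅘ (t = 4/5 = 4*(⅕) = ⅘ ≈ 0.80000)
b(T, I) = (I + T)/(2 + I)
u = 27/4 (u = 4 + 2*((6 + 5)/(2 + 6)) = 4 + 2*(11/8) = 4 + 11/4 = 27/4 ≈ 6.7500)
8 + t*u = 8 + (⅘)*(27/4) = 8 + 27/5 = 67/5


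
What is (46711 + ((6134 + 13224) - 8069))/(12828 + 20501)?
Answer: 58000/33329 ≈ 1.7402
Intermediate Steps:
(46711 + ((6134 + 13224) - 8069))/(12828 + 20501) = (46711 + (19358 - 8069))/33329 = (46711 + 11289)*(1/33329) = 58000*(1/33329) = 58000/33329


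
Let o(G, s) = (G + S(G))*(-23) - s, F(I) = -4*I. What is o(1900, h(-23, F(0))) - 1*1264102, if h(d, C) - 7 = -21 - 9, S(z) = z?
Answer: -1351479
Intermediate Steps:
h(d, C) = -23 (h(d, C) = 7 + (-21 - 9) = 7 - 30 = -23)
o(G, s) = -s - 46*G (o(G, s) = (G + G)*(-23) - s = (2*G)*(-23) - s = -46*G - s = -s - 46*G)
o(1900, h(-23, F(0))) - 1*1264102 = (-1*(-23) - 46*1900) - 1*1264102 = (23 - 87400) - 1264102 = -87377 - 1264102 = -1351479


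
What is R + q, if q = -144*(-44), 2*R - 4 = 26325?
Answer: 39001/2 ≈ 19501.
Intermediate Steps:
R = 26329/2 (R = 2 + (½)*26325 = 2 + 26325/2 = 26329/2 ≈ 13165.)
q = 6336
R + q = 26329/2 + 6336 = 39001/2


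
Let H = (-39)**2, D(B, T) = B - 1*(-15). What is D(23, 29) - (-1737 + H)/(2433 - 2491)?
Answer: 994/29 ≈ 34.276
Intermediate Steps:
D(B, T) = 15 + B (D(B, T) = B + 15 = 15 + B)
H = 1521
D(23, 29) - (-1737 + H)/(2433 - 2491) = (15 + 23) - (-1737 + 1521)/(2433 - 2491) = 38 - (-216)/(-58) = 38 - (-216)*(-1)/58 = 38 - 1*108/29 = 38 - 108/29 = 994/29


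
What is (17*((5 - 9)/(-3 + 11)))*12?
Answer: -102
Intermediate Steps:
(17*((5 - 9)/(-3 + 11)))*12 = (17*(-4/8))*12 = (17*(-4*⅛))*12 = (17*(-½))*12 = -17/2*12 = -102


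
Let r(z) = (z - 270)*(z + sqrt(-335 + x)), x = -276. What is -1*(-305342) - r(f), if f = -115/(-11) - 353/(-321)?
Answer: 3844223260118/12467961 + 912572*I*sqrt(611)/3531 ≈ 3.0833e+5 + 6388.4*I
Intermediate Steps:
f = 40798/3531 (f = -115*(-1/11) - 353*(-1/321) = 115/11 + 353/321 = 40798/3531 ≈ 11.554)
r(z) = (-270 + z)*(z + I*sqrt(611)) (r(z) = (z - 270)*(z + sqrt(-335 - 276)) = (-270 + z)*(z + sqrt(-611)) = (-270 + z)*(z + I*sqrt(611)))
-1*(-305342) - r(f) = -1*(-305342) - ((40798/3531)**2 - 270*40798/3531 - 270*I*sqrt(611) + I*(40798/3531)*sqrt(611)) = 305342 - (1664476804/12467961 - 3671820/1177 - 270*I*sqrt(611) + 40798*I*sqrt(611)/3531) = 305342 - (-37231112456/12467961 - 912572*I*sqrt(611)/3531) = 305342 + (37231112456/12467961 + 912572*I*sqrt(611)/3531) = 3844223260118/12467961 + 912572*I*sqrt(611)/3531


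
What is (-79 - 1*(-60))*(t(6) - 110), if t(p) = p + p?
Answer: 1862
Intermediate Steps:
t(p) = 2*p
(-79 - 1*(-60))*(t(6) - 110) = (-79 - 1*(-60))*(2*6 - 110) = (-79 + 60)*(12 - 110) = -19*(-98) = 1862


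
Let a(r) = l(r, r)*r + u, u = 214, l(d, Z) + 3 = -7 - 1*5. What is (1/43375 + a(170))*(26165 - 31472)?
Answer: 537726462693/43375 ≈ 1.2397e+7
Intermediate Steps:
l(d, Z) = -15 (l(d, Z) = -3 + (-7 - 1*5) = -3 + (-7 - 5) = -3 - 12 = -15)
a(r) = 214 - 15*r (a(r) = -15*r + 214 = 214 - 15*r)
(1/43375 + a(170))*(26165 - 31472) = (1/43375 + (214 - 15*170))*(26165 - 31472) = (1/43375 + (214 - 2550))*(-5307) = (1/43375 - 2336)*(-5307) = -101323999/43375*(-5307) = 537726462693/43375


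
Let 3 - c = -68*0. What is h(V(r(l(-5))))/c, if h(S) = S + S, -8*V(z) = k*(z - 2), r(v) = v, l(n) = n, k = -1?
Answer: -7/12 ≈ -0.58333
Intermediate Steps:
V(z) = -¼ + z/8 (V(z) = -(-1)*(z - 2)/8 = -(-1)*(-2 + z)/8 = -(2 - z)/8 = -¼ + z/8)
h(S) = 2*S
c = 3 (c = 3 - (-68)*0 = 3 - 1*0 = 3 + 0 = 3)
h(V(r(l(-5))))/c = (2*(-¼ + (⅛)*(-5)))/3 = (2*(-¼ - 5/8))*(⅓) = (2*(-7/8))*(⅓) = -7/4*⅓ = -7/12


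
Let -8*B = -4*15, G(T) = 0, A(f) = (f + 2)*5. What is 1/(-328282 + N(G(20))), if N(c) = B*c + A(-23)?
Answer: -1/328387 ≈ -3.0452e-6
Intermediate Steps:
A(f) = 10 + 5*f (A(f) = (2 + f)*5 = 10 + 5*f)
B = 15/2 (B = -(-1)*15/2 = -1/8*(-60) = 15/2 ≈ 7.5000)
N(c) = -105 + 15*c/2 (N(c) = 15*c/2 + (10 + 5*(-23)) = 15*c/2 + (10 - 115) = 15*c/2 - 105 = -105 + 15*c/2)
1/(-328282 + N(G(20))) = 1/(-328282 + (-105 + (15/2)*0)) = 1/(-328282 + (-105 + 0)) = 1/(-328282 - 105) = 1/(-328387) = -1/328387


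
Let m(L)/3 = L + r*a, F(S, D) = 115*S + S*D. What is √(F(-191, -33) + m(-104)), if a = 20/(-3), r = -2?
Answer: I*√15934 ≈ 126.23*I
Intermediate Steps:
a = -20/3 (a = 20*(-⅓) = -20/3 ≈ -6.6667)
F(S, D) = 115*S + D*S
m(L) = 40 + 3*L (m(L) = 3*(L - 2*(-20/3)) = 3*(L + 40/3) = 3*(40/3 + L) = 40 + 3*L)
√(F(-191, -33) + m(-104)) = √(-191*(115 - 33) + (40 + 3*(-104))) = √(-191*82 + (40 - 312)) = √(-15662 - 272) = √(-15934) = I*√15934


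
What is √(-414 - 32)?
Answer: I*√446 ≈ 21.119*I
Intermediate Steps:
√(-414 - 32) = √(-446) = I*√446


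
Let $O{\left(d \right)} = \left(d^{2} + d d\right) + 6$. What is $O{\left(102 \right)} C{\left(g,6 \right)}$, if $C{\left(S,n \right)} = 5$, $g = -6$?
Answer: $104070$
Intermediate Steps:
$O{\left(d \right)} = 6 + 2 d^{2}$ ($O{\left(d \right)} = \left(d^{2} + d^{2}\right) + 6 = 2 d^{2} + 6 = 6 + 2 d^{2}$)
$O{\left(102 \right)} C{\left(g,6 \right)} = \left(6 + 2 \cdot 102^{2}\right) 5 = \left(6 + 2 \cdot 10404\right) 5 = \left(6 + 20808\right) 5 = 20814 \cdot 5 = 104070$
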